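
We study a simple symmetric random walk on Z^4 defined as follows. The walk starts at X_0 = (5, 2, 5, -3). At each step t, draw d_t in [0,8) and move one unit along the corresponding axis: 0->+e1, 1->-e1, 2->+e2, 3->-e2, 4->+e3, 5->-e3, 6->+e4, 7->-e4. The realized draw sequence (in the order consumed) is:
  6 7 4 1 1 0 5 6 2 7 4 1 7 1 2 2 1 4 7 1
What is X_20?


t=0: X=(5, 2, 5, -3), d=6 → +e4, X_1=(5, 2, 5, -2)
t=1: X=(5, 2, 5, -2), d=7 → -e4, X_2=(5, 2, 5, -3)
t=2: X=(5, 2, 5, -3), d=4 → +e3, X_3=(5, 2, 6, -3)
t=3: X=(5, 2, 6, -3), d=1 → -e1, X_4=(4, 2, 6, -3)
t=4: X=(4, 2, 6, -3), d=1 → -e1, X_5=(3, 2, 6, -3)
t=5: X=(3, 2, 6, -3), d=0 → +e1, X_6=(4, 2, 6, -3)
t=6: X=(4, 2, 6, -3), d=5 → -e3, X_7=(4, 2, 5, -3)
t=7: X=(4, 2, 5, -3), d=6 → +e4, X_8=(4, 2, 5, -2)
t=8: X=(4, 2, 5, -2), d=2 → +e2, X_9=(4, 3, 5, -2)
t=9: X=(4, 3, 5, -2), d=7 → -e4, X_10=(4, 3, 5, -3)
t=10: X=(4, 3, 5, -3), d=4 → +e3, X_11=(4, 3, 6, -3)
t=11: X=(4, 3, 6, -3), d=1 → -e1, X_12=(3, 3, 6, -3)
t=12: X=(3, 3, 6, -3), d=7 → -e4, X_13=(3, 3, 6, -4)
t=13: X=(3, 3, 6, -4), d=1 → -e1, X_14=(2, 3, 6, -4)
t=14: X=(2, 3, 6, -4), d=2 → +e2, X_15=(2, 4, 6, -4)
t=15: X=(2, 4, 6, -4), d=2 → +e2, X_16=(2, 5, 6, -4)
t=16: X=(2, 5, 6, -4), d=1 → -e1, X_17=(1, 5, 6, -4)
t=17: X=(1, 5, 6, -4), d=4 → +e3, X_18=(1, 5, 7, -4)
t=18: X=(1, 5, 7, -4), d=7 → -e4, X_19=(1, 5, 7, -5)
t=19: X=(1, 5, 7, -5), d=1 → -e1, X_20=(0, 5, 7, -5)

(0, 5, 7, -5)


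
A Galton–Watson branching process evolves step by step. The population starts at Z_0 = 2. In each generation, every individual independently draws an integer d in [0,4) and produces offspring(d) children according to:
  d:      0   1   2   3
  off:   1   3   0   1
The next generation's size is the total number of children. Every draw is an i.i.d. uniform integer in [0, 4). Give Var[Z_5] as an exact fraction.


24949375/524288

Outcome values over d=0..3: [1, 3, 0, 1]
Σy = 5, Σy² = 11, M = 4
μ = 5/4 = 5/4,  σ² = 11/4 − (5/4)² = 19/16
V_0 = 0, E_0 = 2
V_1 = 19/16·E_0 + (5/4)²·V_0 = 19/8;  E_1 = 5/2
V_2 = 19/16·E_1 + (5/4)²·V_1 = 855/128;  E_2 = 25/8
V_3 = 19/16·E_2 + (5/4)²·V_2 = 28975/2048;  E_3 = 125/32
V_4 = 19/16·E_3 + (5/4)²·V_3 = 876375/32768;  E_4 = 625/128
V_5 = 19/16·E_4 + (5/4)²·V_4 = 24949375/524288;  E_5 = 3125/512


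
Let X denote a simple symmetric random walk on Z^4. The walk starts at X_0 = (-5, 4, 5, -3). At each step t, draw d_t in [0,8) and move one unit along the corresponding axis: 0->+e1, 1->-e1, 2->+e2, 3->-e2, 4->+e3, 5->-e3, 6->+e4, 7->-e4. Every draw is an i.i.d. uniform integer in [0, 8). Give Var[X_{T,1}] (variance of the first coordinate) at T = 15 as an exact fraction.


Outcome values over d=0..7: [1, -1, 0, 0, 0, 0, 0, 0]
Σy = 0, Σy² = 2, M = 8
μ = 0/8 = 0,  σ² = 2/8 − (0)² = 1/4
Independent increments: Var[X_15] = 15·σ² = 15·(1/4) = 15/4

15/4


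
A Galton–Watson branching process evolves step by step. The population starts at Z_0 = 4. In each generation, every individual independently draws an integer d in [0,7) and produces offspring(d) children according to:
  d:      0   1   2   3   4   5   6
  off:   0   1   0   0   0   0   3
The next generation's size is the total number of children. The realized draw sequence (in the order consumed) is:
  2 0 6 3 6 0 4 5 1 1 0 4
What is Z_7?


gen 0: Z_0=4, draws=[2, 0, 6, 3], offspring=[0, 0, 3, 0], Z_1=3
gen 1: Z_1=3, draws=[6, 0, 4], offspring=[3, 0, 0], Z_2=3
gen 2: Z_2=3, draws=[5, 1, 1], offspring=[0, 1, 1], Z_3=2
gen 3: Z_3=2, draws=[0, 4], offspring=[0, 0], Z_4=0
gen 4: Z_4=0, draws=[], offspring=[], Z_5=0
gen 5: Z_5=0, draws=[], offspring=[], Z_6=0
gen 6: Z_6=0, draws=[], offspring=[], Z_7=0

0


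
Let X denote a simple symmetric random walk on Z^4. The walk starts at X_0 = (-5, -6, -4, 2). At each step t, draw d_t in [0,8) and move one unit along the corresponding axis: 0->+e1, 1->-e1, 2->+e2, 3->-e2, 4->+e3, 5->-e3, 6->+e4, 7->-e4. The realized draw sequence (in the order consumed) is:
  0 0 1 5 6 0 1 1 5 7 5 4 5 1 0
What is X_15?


t=0: X=(-5, -6, -4, 2), d=0 → +e1, X_1=(-4, -6, -4, 2)
t=1: X=(-4, -6, -4, 2), d=0 → +e1, X_2=(-3, -6, -4, 2)
t=2: X=(-3, -6, -4, 2), d=1 → -e1, X_3=(-4, -6, -4, 2)
t=3: X=(-4, -6, -4, 2), d=5 → -e3, X_4=(-4, -6, -5, 2)
t=4: X=(-4, -6, -5, 2), d=6 → +e4, X_5=(-4, -6, -5, 3)
t=5: X=(-4, -6, -5, 3), d=0 → +e1, X_6=(-3, -6, -5, 3)
t=6: X=(-3, -6, -5, 3), d=1 → -e1, X_7=(-4, -6, -5, 3)
t=7: X=(-4, -6, -5, 3), d=1 → -e1, X_8=(-5, -6, -5, 3)
t=8: X=(-5, -6, -5, 3), d=5 → -e3, X_9=(-5, -6, -6, 3)
t=9: X=(-5, -6, -6, 3), d=7 → -e4, X_10=(-5, -6, -6, 2)
t=10: X=(-5, -6, -6, 2), d=5 → -e3, X_11=(-5, -6, -7, 2)
t=11: X=(-5, -6, -7, 2), d=4 → +e3, X_12=(-5, -6, -6, 2)
t=12: X=(-5, -6, -6, 2), d=5 → -e3, X_13=(-5, -6, -7, 2)
t=13: X=(-5, -6, -7, 2), d=1 → -e1, X_14=(-6, -6, -7, 2)
t=14: X=(-6, -6, -7, 2), d=0 → +e1, X_15=(-5, -6, -7, 2)

(-5, -6, -7, 2)


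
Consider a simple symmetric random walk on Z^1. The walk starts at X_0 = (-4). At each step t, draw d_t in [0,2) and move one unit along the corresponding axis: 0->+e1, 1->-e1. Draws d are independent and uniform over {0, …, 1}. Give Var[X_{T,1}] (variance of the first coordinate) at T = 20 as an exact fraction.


Outcome values over d=0..1: [1, -1]
Σy = 0, Σy² = 2, M = 2
μ = 0/2 = 0,  σ² = 2/2 − (0)² = 1
Independent increments: Var[X_20] = 20·σ² = 20·(1) = 20

20


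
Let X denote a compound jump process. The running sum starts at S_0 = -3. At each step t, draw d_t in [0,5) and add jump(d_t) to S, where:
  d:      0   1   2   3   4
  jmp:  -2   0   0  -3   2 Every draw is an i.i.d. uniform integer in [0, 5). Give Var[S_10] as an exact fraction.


152/5

Outcome values over d=0..4: [-2, 0, 0, -3, 2]
Σy = -3, Σy² = 17, M = 5
μ = -3/5 = -3/5,  σ² = 17/5 − (-3/5)² = 76/25
Independent increments: Var[S_10] = 10·σ² = 10·(76/25) = 152/5


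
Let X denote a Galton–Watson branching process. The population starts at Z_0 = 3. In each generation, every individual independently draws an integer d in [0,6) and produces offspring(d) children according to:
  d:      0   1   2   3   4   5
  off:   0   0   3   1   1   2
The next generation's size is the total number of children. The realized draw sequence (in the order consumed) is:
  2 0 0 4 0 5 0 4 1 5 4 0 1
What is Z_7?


gen 0: Z_0=3, draws=[2, 0, 0], offspring=[3, 0, 0], Z_1=3
gen 1: Z_1=3, draws=[4, 0, 5], offspring=[1, 0, 2], Z_2=3
gen 2: Z_2=3, draws=[0, 4, 1], offspring=[0, 1, 0], Z_3=1
gen 3: Z_3=1, draws=[5], offspring=[2], Z_4=2
gen 4: Z_4=2, draws=[4, 0], offspring=[1, 0], Z_5=1
gen 5: Z_5=1, draws=[1], offspring=[0], Z_6=0
gen 6: Z_6=0, draws=[], offspring=[], Z_7=0

0


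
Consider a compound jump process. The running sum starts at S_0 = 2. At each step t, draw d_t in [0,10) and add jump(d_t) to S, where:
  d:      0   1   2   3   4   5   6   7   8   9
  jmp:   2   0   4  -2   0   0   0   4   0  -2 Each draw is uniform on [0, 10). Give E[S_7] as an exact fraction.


31/5

Outcome values over d=0..9: [2, 0, 4, -2, 0, 0, 0, 4, 0, -2]
Σy = 6, Σy² = 44, M = 10
μ = 6/10 = 3/5,  σ² = 44/10 − (3/5)² = 101/25
E[S_7] = 2 + 7·(3/5) = 31/5


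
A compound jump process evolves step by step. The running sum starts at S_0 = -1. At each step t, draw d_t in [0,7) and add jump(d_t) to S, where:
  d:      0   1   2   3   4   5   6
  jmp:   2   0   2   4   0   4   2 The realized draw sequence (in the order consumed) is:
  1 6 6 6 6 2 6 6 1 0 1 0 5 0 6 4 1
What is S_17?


25

t=0: S=-1, d=1, jump=0, S_1=-1
t=1: S=-1, d=6, jump=2, S_2=1
t=2: S=1, d=6, jump=2, S_3=3
t=3: S=3, d=6, jump=2, S_4=5
t=4: S=5, d=6, jump=2, S_5=7
t=5: S=7, d=2, jump=2, S_6=9
t=6: S=9, d=6, jump=2, S_7=11
t=7: S=11, d=6, jump=2, S_8=13
t=8: S=13, d=1, jump=0, S_9=13
t=9: S=13, d=0, jump=2, S_10=15
t=10: S=15, d=1, jump=0, S_11=15
t=11: S=15, d=0, jump=2, S_12=17
t=12: S=17, d=5, jump=4, S_13=21
t=13: S=21, d=0, jump=2, S_14=23
t=14: S=23, d=6, jump=2, S_15=25
t=15: S=25, d=4, jump=0, S_16=25
t=16: S=25, d=1, jump=0, S_17=25


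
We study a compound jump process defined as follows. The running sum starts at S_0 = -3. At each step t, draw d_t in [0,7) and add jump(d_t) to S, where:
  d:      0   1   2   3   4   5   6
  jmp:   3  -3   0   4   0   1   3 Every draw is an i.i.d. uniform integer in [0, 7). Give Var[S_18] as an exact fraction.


Outcome values over d=0..6: [3, -3, 0, 4, 0, 1, 3]
Σy = 8, Σy² = 44, M = 7
μ = 8/7 = 8/7,  σ² = 44/7 − (8/7)² = 244/49
Independent increments: Var[S_18] = 18·σ² = 18·(244/49) = 4392/49

4392/49


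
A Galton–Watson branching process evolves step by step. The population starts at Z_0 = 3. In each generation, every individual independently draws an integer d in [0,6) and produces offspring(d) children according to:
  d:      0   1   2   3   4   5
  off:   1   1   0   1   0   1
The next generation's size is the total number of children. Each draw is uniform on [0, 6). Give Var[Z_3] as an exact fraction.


Outcome values over d=0..5: [1, 1, 0, 1, 0, 1]
Σy = 4, Σy² = 4, M = 6
μ = 4/6 = 2/3,  σ² = 4/6 − (2/3)² = 2/9
V_0 = 0, E_0 = 3
V_1 = 2/9·E_0 + (2/3)²·V_0 = 2/3;  E_1 = 2
V_2 = 2/9·E_1 + (2/3)²·V_1 = 20/27;  E_2 = 4/3
V_3 = 2/9·E_2 + (2/3)²·V_2 = 152/243;  E_3 = 8/9

152/243


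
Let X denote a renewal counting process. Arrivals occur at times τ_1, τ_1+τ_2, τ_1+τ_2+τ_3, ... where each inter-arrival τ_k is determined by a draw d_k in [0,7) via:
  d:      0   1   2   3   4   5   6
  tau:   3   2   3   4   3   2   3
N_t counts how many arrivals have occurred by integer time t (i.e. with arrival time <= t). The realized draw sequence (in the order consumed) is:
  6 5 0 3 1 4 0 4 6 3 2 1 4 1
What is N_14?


5

draw d_1=6: τ_1=3, arrival time A_1=3
draw d_2=5: τ_2=2, arrival time A_2=5
draw d_3=0: τ_3=3, arrival time A_3=8
draw d_4=3: τ_4=4, arrival time A_4=12
draw d_5=1: τ_5=2, arrival time A_5=14
draw d_6=4: τ_6=3, arrival time A_6=17
draw d_7=0: τ_7=3, arrival time A_7=20
draw d_8=4: τ_8=3, arrival time A_8=23
draw d_9=6: τ_9=3, arrival time A_9=26
draw d_10=3: τ_10=4, arrival time A_10=30
draw d_11=2: τ_11=3, arrival time A_11=33
draw d_12=1: τ_12=2, arrival time A_12=35
draw d_13=4: τ_13=3, arrival time A_13=38
draw d_14=1: τ_14=2, arrival time A_14=40
N_t over t=0..14: 0:0 1:0 2:0 3:1 4:1 5:2 6:2 7:2 8:3 9:3 10:3 11:3 12:4 13:4 14:5


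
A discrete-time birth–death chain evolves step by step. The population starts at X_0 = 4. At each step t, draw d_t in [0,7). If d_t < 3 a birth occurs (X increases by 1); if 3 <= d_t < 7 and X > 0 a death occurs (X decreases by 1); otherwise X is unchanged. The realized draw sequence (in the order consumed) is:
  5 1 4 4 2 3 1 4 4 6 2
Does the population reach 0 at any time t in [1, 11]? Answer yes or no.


t=0: X=4, d=5 → death, X_1=3
t=1: X=3, d=1 → birth, X_2=4
t=2: X=4, d=4 → death, X_3=3
t=3: X=3, d=4 → death, X_4=2
t=4: X=2, d=2 → birth, X_5=3
t=5: X=3, d=3 → death, X_6=2
t=6: X=2, d=1 → birth, X_7=3
t=7: X=3, d=4 → death, X_8=2
t=8: X=2, d=4 → death, X_9=1
t=9: X=1, d=6 → death, X_10=0
t=10: X=0, d=2 → birth, X_11=1

yes


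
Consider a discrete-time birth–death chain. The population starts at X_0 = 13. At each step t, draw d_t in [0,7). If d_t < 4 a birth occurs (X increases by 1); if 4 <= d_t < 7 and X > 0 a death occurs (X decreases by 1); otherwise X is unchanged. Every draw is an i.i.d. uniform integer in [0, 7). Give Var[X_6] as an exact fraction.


288/49

X can drop by at most 1 per step and X_0 = 13 > T = 6, so X_t >= 13 − t >= 7 > 0 for every t <= 6: the floor at 0 (the 'and X > 0' condition) never binds. Hence X_6 = X_0 + Σ_{t<6} Y_t with i.i.d. increments Y_t = y(d_t) ∈ {+1, −1, 0}.
Outcome values over d=0..6: [1, 1, 1, 1, -1, -1, -1]
Σy = 1, Σy² = 7, M = 7
μ = 1/7 = 1/7,  σ² = 7/7 − (1/7)² = 48/49
Independent increments: Var[X_6] = 6·σ² = 6·(48/49) = 288/49


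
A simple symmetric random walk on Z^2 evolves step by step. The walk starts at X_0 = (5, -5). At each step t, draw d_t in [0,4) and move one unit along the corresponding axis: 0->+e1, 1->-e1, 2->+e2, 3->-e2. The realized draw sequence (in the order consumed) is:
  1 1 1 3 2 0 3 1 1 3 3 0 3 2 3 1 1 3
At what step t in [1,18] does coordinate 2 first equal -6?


4

t=0: X=(5, -5), d=1 → -e1, X_1=(4, -5)
t=1: X=(4, -5), d=1 → -e1, X_2=(3, -5)
t=2: X=(3, -5), d=1 → -e1, X_3=(2, -5)
t=3: X=(2, -5), d=3 → -e2, X_4=(2, -6)
t=4: X=(2, -6), d=2 → +e2, X_5=(2, -5)
t=5: X=(2, -5), d=0 → +e1, X_6=(3, -5)
t=6: X=(3, -5), d=3 → -e2, X_7=(3, -6)
t=7: X=(3, -6), d=1 → -e1, X_8=(2, -6)
t=8: X=(2, -6), d=1 → -e1, X_9=(1, -6)
t=9: X=(1, -6), d=3 → -e2, X_10=(1, -7)
t=10: X=(1, -7), d=3 → -e2, X_11=(1, -8)
t=11: X=(1, -8), d=0 → +e1, X_12=(2, -8)
t=12: X=(2, -8), d=3 → -e2, X_13=(2, -9)
t=13: X=(2, -9), d=2 → +e2, X_14=(2, -8)
t=14: X=(2, -8), d=3 → -e2, X_15=(2, -9)
t=15: X=(2, -9), d=1 → -e1, X_16=(1, -9)
t=16: X=(1, -9), d=1 → -e1, X_17=(0, -9)
t=17: X=(0, -9), d=3 → -e2, X_18=(0, -10)


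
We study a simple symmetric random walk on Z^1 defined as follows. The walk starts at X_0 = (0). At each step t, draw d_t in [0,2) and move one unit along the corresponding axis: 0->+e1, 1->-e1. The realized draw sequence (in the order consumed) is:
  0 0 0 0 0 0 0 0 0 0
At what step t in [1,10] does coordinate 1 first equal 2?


2

t=0: X=(0), d=0 → +e1, X_1=(1)
t=1: X=(1), d=0 → +e1, X_2=(2)
t=2: X=(2), d=0 → +e1, X_3=(3)
t=3: X=(3), d=0 → +e1, X_4=(4)
t=4: X=(4), d=0 → +e1, X_5=(5)
t=5: X=(5), d=0 → +e1, X_6=(6)
t=6: X=(6), d=0 → +e1, X_7=(7)
t=7: X=(7), d=0 → +e1, X_8=(8)
t=8: X=(8), d=0 → +e1, X_9=(9)
t=9: X=(9), d=0 → +e1, X_10=(10)


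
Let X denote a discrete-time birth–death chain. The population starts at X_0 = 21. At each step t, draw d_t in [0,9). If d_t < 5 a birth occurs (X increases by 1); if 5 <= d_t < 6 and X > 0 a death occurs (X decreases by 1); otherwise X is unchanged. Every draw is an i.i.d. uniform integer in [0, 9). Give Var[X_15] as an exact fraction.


X can drop by at most 1 per step and X_0 = 21 > T = 15, so X_t >= 21 − t >= 6 > 0 for every t <= 15: the floor at 0 (the 'and X > 0' condition) never binds. Hence X_15 = X_0 + Σ_{t<15} Y_t with i.i.d. increments Y_t = y(d_t) ∈ {+1, −1, 0}.
Outcome values over d=0..8: [1, 1, 1, 1, 1, -1, 0, 0, 0]
Σy = 4, Σy² = 6, M = 9
μ = 4/9 = 4/9,  σ² = 6/9 − (4/9)² = 38/81
Independent increments: Var[X_15] = 15·σ² = 15·(38/81) = 190/27

190/27


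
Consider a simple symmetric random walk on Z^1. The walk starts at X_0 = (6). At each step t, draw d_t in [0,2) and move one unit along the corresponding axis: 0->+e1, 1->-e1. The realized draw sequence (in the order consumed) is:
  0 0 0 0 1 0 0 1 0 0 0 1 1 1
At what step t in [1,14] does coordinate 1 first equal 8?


2

t=0: X=(6), d=0 → +e1, X_1=(7)
t=1: X=(7), d=0 → +e1, X_2=(8)
t=2: X=(8), d=0 → +e1, X_3=(9)
t=3: X=(9), d=0 → +e1, X_4=(10)
t=4: X=(10), d=1 → -e1, X_5=(9)
t=5: X=(9), d=0 → +e1, X_6=(10)
t=6: X=(10), d=0 → +e1, X_7=(11)
t=7: X=(11), d=1 → -e1, X_8=(10)
t=8: X=(10), d=0 → +e1, X_9=(11)
t=9: X=(11), d=0 → +e1, X_10=(12)
t=10: X=(12), d=0 → +e1, X_11=(13)
t=11: X=(13), d=1 → -e1, X_12=(12)
t=12: X=(12), d=1 → -e1, X_13=(11)
t=13: X=(11), d=1 → -e1, X_14=(10)


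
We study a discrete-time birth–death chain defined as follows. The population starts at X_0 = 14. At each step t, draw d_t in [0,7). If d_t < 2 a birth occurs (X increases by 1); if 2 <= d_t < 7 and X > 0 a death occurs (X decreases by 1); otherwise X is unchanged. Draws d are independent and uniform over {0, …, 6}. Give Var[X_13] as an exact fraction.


520/49

X can drop by at most 1 per step and X_0 = 14 > T = 13, so X_t >= 14 − t >= 1 > 0 for every t <= 13: the floor at 0 (the 'and X > 0' condition) never binds. Hence X_13 = X_0 + Σ_{t<13} Y_t with i.i.d. increments Y_t = y(d_t) ∈ {+1, −1, 0}.
Outcome values over d=0..6: [1, 1, -1, -1, -1, -1, -1]
Σy = -3, Σy² = 7, M = 7
μ = -3/7 = -3/7,  σ² = 7/7 − (-3/7)² = 40/49
Independent increments: Var[X_13] = 13·σ² = 13·(40/49) = 520/49


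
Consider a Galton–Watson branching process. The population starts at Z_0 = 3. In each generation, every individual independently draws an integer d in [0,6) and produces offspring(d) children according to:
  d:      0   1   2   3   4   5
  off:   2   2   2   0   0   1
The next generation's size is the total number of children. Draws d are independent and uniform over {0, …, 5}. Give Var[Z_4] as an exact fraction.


10991435/559872

Outcome values over d=0..5: [2, 2, 2, 0, 0, 1]
Σy = 7, Σy² = 13, M = 6
μ = 7/6 = 7/6,  σ² = 13/6 − (7/6)² = 29/36
V_0 = 0, E_0 = 3
V_1 = 29/36·E_0 + (7/6)²·V_0 = 29/12;  E_1 = 7/2
V_2 = 29/36·E_1 + (7/6)²·V_1 = 2639/432;  E_2 = 49/12
V_3 = 29/36·E_2 + (7/6)²·V_2 = 180467/15552;  E_3 = 343/72
V_4 = 29/36·E_3 + (7/6)²·V_3 = 10991435/559872;  E_4 = 2401/432


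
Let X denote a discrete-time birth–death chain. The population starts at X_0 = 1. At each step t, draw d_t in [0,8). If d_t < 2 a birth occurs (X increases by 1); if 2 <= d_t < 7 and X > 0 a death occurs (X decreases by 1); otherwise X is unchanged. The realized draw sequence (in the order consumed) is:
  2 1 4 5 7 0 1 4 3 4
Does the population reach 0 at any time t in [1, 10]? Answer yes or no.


yes

t=0: X=1, d=2 → death, X_1=0
t=1: X=0, d=1 → birth, X_2=1
t=2: X=1, d=4 → death, X_3=0
t=3: X=0, d=5 → hold, X_4=0
t=4: X=0, d=7 → hold, X_5=0
t=5: X=0, d=0 → birth, X_6=1
t=6: X=1, d=1 → birth, X_7=2
t=7: X=2, d=4 → death, X_8=1
t=8: X=1, d=3 → death, X_9=0
t=9: X=0, d=4 → hold, X_10=0


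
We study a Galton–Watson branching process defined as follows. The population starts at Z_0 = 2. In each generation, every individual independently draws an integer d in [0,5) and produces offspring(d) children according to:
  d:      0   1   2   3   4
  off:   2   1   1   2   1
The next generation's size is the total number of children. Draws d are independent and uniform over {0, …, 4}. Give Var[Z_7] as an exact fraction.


526186093692/6103515625

Outcome values over d=0..4: [2, 1, 1, 2, 1]
Σy = 7, Σy² = 11, M = 5
μ = 7/5 = 7/5,  σ² = 11/5 − (7/5)² = 6/25
V_0 = 0, E_0 = 2
V_1 = 6/25·E_0 + (7/5)²·V_0 = 12/25;  E_1 = 14/5
V_2 = 6/25·E_1 + (7/5)²·V_1 = 1008/625;  E_2 = 98/25
V_3 = 6/25·E_2 + (7/5)²·V_2 = 64092/15625;  E_3 = 686/125
V_4 = 6/25·E_3 + (7/5)²·V_3 = 3655008/390625;  E_4 = 4802/625
V_5 = 6/25·E_4 + (7/5)²·V_4 = 197102892/9765625;  E_5 = 33614/3125
V_6 = 6/25·E_5 + (7/5)²·V_5 = 10288304208/244140625;  E_6 = 235298/15625
V_7 = 6/25·E_6 + (7/5)²·V_6 = 526186093692/6103515625;  E_7 = 1647086/78125


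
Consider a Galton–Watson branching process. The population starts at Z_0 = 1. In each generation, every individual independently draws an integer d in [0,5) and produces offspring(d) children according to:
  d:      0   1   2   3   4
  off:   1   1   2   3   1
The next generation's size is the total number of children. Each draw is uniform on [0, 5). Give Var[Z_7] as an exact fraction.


Outcome values over d=0..4: [1, 1, 2, 3, 1]
Σy = 8, Σy² = 16, M = 5
μ = 8/5 = 8/5,  σ² = 16/5 − (8/5)² = 16/25
V_0 = 0, E_0 = 1
V_1 = 16/25·E_0 + (8/5)²·V_0 = 16/25;  E_1 = 8/5
V_2 = 16/25·E_1 + (8/5)²·V_1 = 1664/625;  E_2 = 64/25
V_3 = 16/25·E_2 + (8/5)²·V_2 = 132096/15625;  E_3 = 512/125
V_4 = 16/25·E_3 + (8/5)²·V_3 = 9478144/390625;  E_4 = 4096/625
V_5 = 16/25·E_4 + (8/5)²·V_4 = 647561216/9765625;  E_5 = 32768/3125
V_6 = 16/25·E_5 + (8/5)²·V_5 = 43082317824/244140625;  E_6 = 262144/15625
V_7 = 16/25·E_6 + (8/5)²·V_6 = 2822804340736/6103515625;  E_7 = 2097152/78125

2822804340736/6103515625


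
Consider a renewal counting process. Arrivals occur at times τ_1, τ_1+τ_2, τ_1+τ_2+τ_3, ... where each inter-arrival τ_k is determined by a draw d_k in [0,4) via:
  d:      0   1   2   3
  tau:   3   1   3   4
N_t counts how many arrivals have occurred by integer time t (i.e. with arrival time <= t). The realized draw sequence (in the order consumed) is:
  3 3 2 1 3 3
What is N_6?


1

draw d_1=3: τ_1=4, arrival time A_1=4
draw d_2=3: τ_2=4, arrival time A_2=8
draw d_3=2: τ_3=3, arrival time A_3=11
draw d_4=1: τ_4=1, arrival time A_4=12
draw d_5=3: τ_5=4, arrival time A_5=16
draw d_6=3: τ_6=4, arrival time A_6=20
N_t over t=0..6: 0:0 1:0 2:0 3:0 4:1 5:1 6:1


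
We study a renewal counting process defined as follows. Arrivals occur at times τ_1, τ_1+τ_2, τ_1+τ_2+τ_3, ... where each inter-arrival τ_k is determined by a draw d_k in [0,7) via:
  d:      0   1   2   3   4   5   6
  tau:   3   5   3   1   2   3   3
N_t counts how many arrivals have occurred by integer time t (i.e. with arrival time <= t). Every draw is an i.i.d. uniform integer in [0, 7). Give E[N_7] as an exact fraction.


1781641/823543

Inter-arrival values over d=0..6: [3, 5, 3, 1, 2, 3, 3]
Each d has probability 1/7, so the pmf of τ is: f(1) = 1/7, f(2) = 1/7, f(3) = 4/7, f(5) = 1/7
Renewal equation for m(n) = E[N_n]: condition on τ_1 = k (if k <= n, one arrival plus a fresh copy on the remaining n−k steps): m(n) = F(n) + Σ_{k<=n} f(k)·m(n−k), where F(n) = P(τ <= n) and m(0) = 0
m(1) = F(1) = 1/7
m(2) = F(2) + f(1)·m(1) = 2/7 + 1/7·1/7 = 15/49
m(3) = F(3) + f(1)·m(2) + f(2)·m(1) = 6/7 + 1/7·15/49 + 1/7·1/7 = 316/343
m(4) = F(4) + f(1)·m(3) + f(2)·m(2) + f(3)·m(1) = 6/7 + 1/7·316/343 + 1/7·15/49 + 4/7·1/7 = 2675/2401
m(5) = F(5) + f(1)·m(4) + f(2)·m(3) + f(3)·m(2) = 1 + 1/7·2675/2401 + 1/7·316/343 + 4/7·15/49 = 24634/16807
m(6) = F(6) + f(1)·m(5) + f(2)·m(4) + f(3)·m(3) + f(5)·m(1) = 1 + 1/7·24634/16807 + 1/7·2675/2401 + 4/7·316/343 + 1/7·1/7 = 225345/117649
m(7) = F(7) + f(1)·m(6) + f(2)·m(5) + f(3)·m(4) + f(5)·m(2) = 1 + 1/7·225345/117649 + 1/7·24634/16807 + 4/7·2675/2401 + 1/7·15/49 = 1781641/823543
E[N_7] = m(7) = 1781641/823543


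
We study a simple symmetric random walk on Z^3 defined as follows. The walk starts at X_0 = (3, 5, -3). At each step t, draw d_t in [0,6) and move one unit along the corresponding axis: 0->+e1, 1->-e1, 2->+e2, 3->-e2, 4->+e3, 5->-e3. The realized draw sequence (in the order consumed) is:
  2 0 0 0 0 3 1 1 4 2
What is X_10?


(5, 6, -2)

t=0: X=(3, 5, -3), d=2 → +e2, X_1=(3, 6, -3)
t=1: X=(3, 6, -3), d=0 → +e1, X_2=(4, 6, -3)
t=2: X=(4, 6, -3), d=0 → +e1, X_3=(5, 6, -3)
t=3: X=(5, 6, -3), d=0 → +e1, X_4=(6, 6, -3)
t=4: X=(6, 6, -3), d=0 → +e1, X_5=(7, 6, -3)
t=5: X=(7, 6, -3), d=3 → -e2, X_6=(7, 5, -3)
t=6: X=(7, 5, -3), d=1 → -e1, X_7=(6, 5, -3)
t=7: X=(6, 5, -3), d=1 → -e1, X_8=(5, 5, -3)
t=8: X=(5, 5, -3), d=4 → +e3, X_9=(5, 5, -2)
t=9: X=(5, 5, -2), d=2 → +e2, X_10=(5, 6, -2)


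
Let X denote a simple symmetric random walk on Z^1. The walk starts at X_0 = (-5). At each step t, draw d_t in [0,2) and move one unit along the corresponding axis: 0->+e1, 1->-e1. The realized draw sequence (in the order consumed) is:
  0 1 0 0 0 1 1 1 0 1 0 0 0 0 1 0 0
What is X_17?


t=0: X=(-5), d=0 → +e1, X_1=(-4)
t=1: X=(-4), d=1 → -e1, X_2=(-5)
t=2: X=(-5), d=0 → +e1, X_3=(-4)
t=3: X=(-4), d=0 → +e1, X_4=(-3)
t=4: X=(-3), d=0 → +e1, X_5=(-2)
t=5: X=(-2), d=1 → -e1, X_6=(-3)
t=6: X=(-3), d=1 → -e1, X_7=(-4)
t=7: X=(-4), d=1 → -e1, X_8=(-5)
t=8: X=(-5), d=0 → +e1, X_9=(-4)
t=9: X=(-4), d=1 → -e1, X_10=(-5)
t=10: X=(-5), d=0 → +e1, X_11=(-4)
t=11: X=(-4), d=0 → +e1, X_12=(-3)
t=12: X=(-3), d=0 → +e1, X_13=(-2)
t=13: X=(-2), d=0 → +e1, X_14=(-1)
t=14: X=(-1), d=1 → -e1, X_15=(-2)
t=15: X=(-2), d=0 → +e1, X_16=(-1)
t=16: X=(-1), d=0 → +e1, X_17=(0)

(0)


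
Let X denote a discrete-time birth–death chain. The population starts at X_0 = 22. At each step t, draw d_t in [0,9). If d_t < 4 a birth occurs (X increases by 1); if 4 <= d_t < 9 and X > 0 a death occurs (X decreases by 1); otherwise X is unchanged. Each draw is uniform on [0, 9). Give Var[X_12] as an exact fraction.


320/27

X can drop by at most 1 per step and X_0 = 22 > T = 12, so X_t >= 22 − t >= 10 > 0 for every t <= 12: the floor at 0 (the 'and X > 0' condition) never binds. Hence X_12 = X_0 + Σ_{t<12} Y_t with i.i.d. increments Y_t = y(d_t) ∈ {+1, −1, 0}.
Outcome values over d=0..8: [1, 1, 1, 1, -1, -1, -1, -1, -1]
Σy = -1, Σy² = 9, M = 9
μ = -1/9 = -1/9,  σ² = 9/9 − (-1/9)² = 80/81
Independent increments: Var[X_12] = 12·σ² = 12·(80/81) = 320/27


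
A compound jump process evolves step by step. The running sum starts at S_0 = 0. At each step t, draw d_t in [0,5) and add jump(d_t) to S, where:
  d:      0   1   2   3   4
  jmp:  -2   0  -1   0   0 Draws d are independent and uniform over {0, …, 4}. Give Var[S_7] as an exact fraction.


Outcome values over d=0..4: [-2, 0, -1, 0, 0]
Σy = -3, Σy² = 5, M = 5
μ = -3/5 = -3/5,  σ² = 5/5 − (-3/5)² = 16/25
Independent increments: Var[S_7] = 7·σ² = 7·(16/25) = 112/25

112/25


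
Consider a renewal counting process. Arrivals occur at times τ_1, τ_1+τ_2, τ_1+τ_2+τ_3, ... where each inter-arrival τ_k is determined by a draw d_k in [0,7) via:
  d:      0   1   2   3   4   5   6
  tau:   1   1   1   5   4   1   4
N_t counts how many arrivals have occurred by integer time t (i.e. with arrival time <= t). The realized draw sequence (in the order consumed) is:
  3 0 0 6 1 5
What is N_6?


draw d_1=3: τ_1=5, arrival time A_1=5
draw d_2=0: τ_2=1, arrival time A_2=6
draw d_3=0: τ_3=1, arrival time A_3=7
draw d_4=6: τ_4=4, arrival time A_4=11
draw d_5=1: τ_5=1, arrival time A_5=12
draw d_6=5: τ_6=1, arrival time A_6=13
N_t over t=0..6: 0:0 1:0 2:0 3:0 4:0 5:1 6:2

2


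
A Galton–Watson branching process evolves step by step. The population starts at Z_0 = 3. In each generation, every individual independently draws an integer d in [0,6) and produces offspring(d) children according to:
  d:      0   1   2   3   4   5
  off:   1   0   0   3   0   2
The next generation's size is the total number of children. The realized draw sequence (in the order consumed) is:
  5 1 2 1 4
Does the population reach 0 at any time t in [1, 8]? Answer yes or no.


yes

gen 0: Z_0=3, draws=[5, 1, 2], offspring=[2, 0, 0], Z_1=2
gen 1: Z_1=2, draws=[1, 4], offspring=[0, 0], Z_2=0
gen 2: Z_2=0, draws=[], offspring=[], Z_3=0
gen 3: Z_3=0, draws=[], offspring=[], Z_4=0
gen 4: Z_4=0, draws=[], offspring=[], Z_5=0
gen 5: Z_5=0, draws=[], offspring=[], Z_6=0
gen 6: Z_6=0, draws=[], offspring=[], Z_7=0
gen 7: Z_7=0, draws=[], offspring=[], Z_8=0


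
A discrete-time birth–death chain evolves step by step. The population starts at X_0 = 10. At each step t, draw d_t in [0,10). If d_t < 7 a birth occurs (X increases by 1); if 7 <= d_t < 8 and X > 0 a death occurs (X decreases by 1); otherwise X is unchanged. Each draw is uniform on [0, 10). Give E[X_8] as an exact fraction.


74/5

X can drop by at most 1 per step and X_0 = 10 > T = 8, so X_t >= 10 − t >= 2 > 0 for every t <= 8: the floor at 0 (the 'and X > 0' condition) never binds. Hence X_8 = X_0 + Σ_{t<8} Y_t with i.i.d. increments Y_t = y(d_t) ∈ {+1, −1, 0}.
Outcome values over d=0..9: [1, 1, 1, 1, 1, 1, 1, -1, 0, 0]
Σy = 6, Σy² = 8, M = 10
μ = 6/10 = 3/5,  σ² = 8/10 − (3/5)² = 11/25
E[X_8] = 10 + 8·(3/5) = 74/5


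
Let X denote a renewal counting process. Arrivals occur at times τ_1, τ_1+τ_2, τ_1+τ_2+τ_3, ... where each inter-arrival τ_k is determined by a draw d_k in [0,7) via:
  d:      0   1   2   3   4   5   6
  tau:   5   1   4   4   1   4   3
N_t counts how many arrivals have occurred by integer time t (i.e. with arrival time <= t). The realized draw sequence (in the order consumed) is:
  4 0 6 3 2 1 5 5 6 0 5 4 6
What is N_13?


draw d_1=4: τ_1=1, arrival time A_1=1
draw d_2=0: τ_2=5, arrival time A_2=6
draw d_3=6: τ_3=3, arrival time A_3=9
draw d_4=3: τ_4=4, arrival time A_4=13
draw d_5=2: τ_5=4, arrival time A_5=17
draw d_6=1: τ_6=1, arrival time A_6=18
draw d_7=5: τ_7=4, arrival time A_7=22
draw d_8=5: τ_8=4, arrival time A_8=26
draw d_9=6: τ_9=3, arrival time A_9=29
draw d_10=0: τ_10=5, arrival time A_10=34
draw d_11=5: τ_11=4, arrival time A_11=38
draw d_12=4: τ_12=1, arrival time A_12=39
draw d_13=6: τ_13=3, arrival time A_13=42
N_t over t=0..13: 0:0 1:1 2:1 3:1 4:1 5:1 6:2 7:2 8:2 9:3 10:3 11:3 12:3 13:4

4


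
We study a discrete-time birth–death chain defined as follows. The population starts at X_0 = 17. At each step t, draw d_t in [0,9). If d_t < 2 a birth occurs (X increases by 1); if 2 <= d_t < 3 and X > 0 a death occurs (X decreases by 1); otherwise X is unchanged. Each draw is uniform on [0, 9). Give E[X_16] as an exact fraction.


169/9

X can drop by at most 1 per step and X_0 = 17 > T = 16, so X_t >= 17 − t >= 1 > 0 for every t <= 16: the floor at 0 (the 'and X > 0' condition) never binds. Hence X_16 = X_0 + Σ_{t<16} Y_t with i.i.d. increments Y_t = y(d_t) ∈ {+1, −1, 0}.
Outcome values over d=0..8: [1, 1, -1, 0, 0, 0, 0, 0, 0]
Σy = 1, Σy² = 3, M = 9
μ = 1/9 = 1/9,  σ² = 3/9 − (1/9)² = 26/81
E[X_16] = 17 + 16·(1/9) = 169/9


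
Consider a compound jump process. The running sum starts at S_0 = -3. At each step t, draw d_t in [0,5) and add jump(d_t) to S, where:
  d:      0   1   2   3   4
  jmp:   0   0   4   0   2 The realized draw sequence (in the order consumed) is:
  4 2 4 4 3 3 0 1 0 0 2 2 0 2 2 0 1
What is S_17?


23

t=0: S=-3, d=4, jump=2, S_1=-1
t=1: S=-1, d=2, jump=4, S_2=3
t=2: S=3, d=4, jump=2, S_3=5
t=3: S=5, d=4, jump=2, S_4=7
t=4: S=7, d=3, jump=0, S_5=7
t=5: S=7, d=3, jump=0, S_6=7
t=6: S=7, d=0, jump=0, S_7=7
t=7: S=7, d=1, jump=0, S_8=7
t=8: S=7, d=0, jump=0, S_9=7
t=9: S=7, d=0, jump=0, S_10=7
t=10: S=7, d=2, jump=4, S_11=11
t=11: S=11, d=2, jump=4, S_12=15
t=12: S=15, d=0, jump=0, S_13=15
t=13: S=15, d=2, jump=4, S_14=19
t=14: S=19, d=2, jump=4, S_15=23
t=15: S=23, d=0, jump=0, S_16=23
t=16: S=23, d=1, jump=0, S_17=23


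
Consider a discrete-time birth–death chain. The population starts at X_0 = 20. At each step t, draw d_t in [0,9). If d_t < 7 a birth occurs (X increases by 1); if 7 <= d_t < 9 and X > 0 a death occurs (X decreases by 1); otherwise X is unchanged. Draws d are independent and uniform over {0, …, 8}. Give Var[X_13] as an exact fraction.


X can drop by at most 1 per step and X_0 = 20 > T = 13, so X_t >= 20 − t >= 7 > 0 for every t <= 13: the floor at 0 (the 'and X > 0' condition) never binds. Hence X_13 = X_0 + Σ_{t<13} Y_t with i.i.d. increments Y_t = y(d_t) ∈ {+1, −1, 0}.
Outcome values over d=0..8: [1, 1, 1, 1, 1, 1, 1, -1, -1]
Σy = 5, Σy² = 9, M = 9
μ = 5/9 = 5/9,  σ² = 9/9 − (5/9)² = 56/81
Independent increments: Var[X_13] = 13·σ² = 13·(56/81) = 728/81

728/81


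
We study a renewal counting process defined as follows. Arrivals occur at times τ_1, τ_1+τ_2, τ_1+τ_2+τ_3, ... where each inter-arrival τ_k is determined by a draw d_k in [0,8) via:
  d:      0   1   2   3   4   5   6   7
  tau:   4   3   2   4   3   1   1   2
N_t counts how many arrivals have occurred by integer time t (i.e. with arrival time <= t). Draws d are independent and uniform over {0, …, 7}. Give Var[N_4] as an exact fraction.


Inter-arrival values over d=0..7: [4, 3, 2, 4, 3, 1, 1, 2]
Each d has probability 1/8, so the pmf of τ is: f(1) = 1/4, f(2) = 1/4, f(3) = 1/4, f(4) = 1/4
Let p_n(j) = P(N_n = j), with p_0 = [1]. Condition on τ_1: p_n(0) = P(τ > n), and for j >= 1, p_n(j) = Σ_{k<=n} f(k)·p_{n−k}(j−1)
p_1 = [3/4, 1/4]  (j = 0..1)
p_2 = [1/2, 7/16, 1/16]  (j = 0..2)
p_3 = [1/4, 9/16, 11/64, 1/64]  (j = 0..3)
p_4 = [0, 5/8, 5/16, 15/256, 1/256]  (j = 0..4)
E[N_4] = Σ j·p_4(j) = 369/256;  E[N_4²] = Σ j²·p_4(j) = 631/256
Var[N_4] = 631/256 − (369/256)² = 25375/65536

25375/65536


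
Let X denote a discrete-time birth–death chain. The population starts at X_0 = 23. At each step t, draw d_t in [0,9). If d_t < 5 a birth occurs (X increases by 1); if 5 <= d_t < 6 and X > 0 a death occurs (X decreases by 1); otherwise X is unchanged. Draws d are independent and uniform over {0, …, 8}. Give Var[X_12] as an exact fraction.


152/27

X can drop by at most 1 per step and X_0 = 23 > T = 12, so X_t >= 23 − t >= 11 > 0 for every t <= 12: the floor at 0 (the 'and X > 0' condition) never binds. Hence X_12 = X_0 + Σ_{t<12} Y_t with i.i.d. increments Y_t = y(d_t) ∈ {+1, −1, 0}.
Outcome values over d=0..8: [1, 1, 1, 1, 1, -1, 0, 0, 0]
Σy = 4, Σy² = 6, M = 9
μ = 4/9 = 4/9,  σ² = 6/9 − (4/9)² = 38/81
Independent increments: Var[X_12] = 12·σ² = 12·(38/81) = 152/27


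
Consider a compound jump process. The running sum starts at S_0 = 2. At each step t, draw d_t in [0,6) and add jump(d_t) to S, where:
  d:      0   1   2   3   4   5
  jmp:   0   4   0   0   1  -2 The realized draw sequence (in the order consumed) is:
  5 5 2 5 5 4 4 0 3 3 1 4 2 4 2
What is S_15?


t=0: S=2, d=5, jump=-2, S_1=0
t=1: S=0, d=5, jump=-2, S_2=-2
t=2: S=-2, d=2, jump=0, S_3=-2
t=3: S=-2, d=5, jump=-2, S_4=-4
t=4: S=-4, d=5, jump=-2, S_5=-6
t=5: S=-6, d=4, jump=1, S_6=-5
t=6: S=-5, d=4, jump=1, S_7=-4
t=7: S=-4, d=0, jump=0, S_8=-4
t=8: S=-4, d=3, jump=0, S_9=-4
t=9: S=-4, d=3, jump=0, S_10=-4
t=10: S=-4, d=1, jump=4, S_11=0
t=11: S=0, d=4, jump=1, S_12=1
t=12: S=1, d=2, jump=0, S_13=1
t=13: S=1, d=4, jump=1, S_14=2
t=14: S=2, d=2, jump=0, S_15=2

2


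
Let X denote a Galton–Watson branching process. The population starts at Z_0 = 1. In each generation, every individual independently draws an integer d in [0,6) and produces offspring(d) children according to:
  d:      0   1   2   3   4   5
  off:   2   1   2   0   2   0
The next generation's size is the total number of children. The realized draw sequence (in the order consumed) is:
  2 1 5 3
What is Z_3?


0

gen 0: Z_0=1, draws=[2], offspring=[2], Z_1=2
gen 1: Z_1=2, draws=[1, 5], offspring=[1, 0], Z_2=1
gen 2: Z_2=1, draws=[3], offspring=[0], Z_3=0


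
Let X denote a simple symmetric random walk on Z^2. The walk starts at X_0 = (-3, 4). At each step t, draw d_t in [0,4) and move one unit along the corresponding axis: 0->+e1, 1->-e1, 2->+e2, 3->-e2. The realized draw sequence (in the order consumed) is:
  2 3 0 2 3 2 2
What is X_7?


t=0: X=(-3, 4), d=2 → +e2, X_1=(-3, 5)
t=1: X=(-3, 5), d=3 → -e2, X_2=(-3, 4)
t=2: X=(-3, 4), d=0 → +e1, X_3=(-2, 4)
t=3: X=(-2, 4), d=2 → +e2, X_4=(-2, 5)
t=4: X=(-2, 5), d=3 → -e2, X_5=(-2, 4)
t=5: X=(-2, 4), d=2 → +e2, X_6=(-2, 5)
t=6: X=(-2, 5), d=2 → +e2, X_7=(-2, 6)

(-2, 6)


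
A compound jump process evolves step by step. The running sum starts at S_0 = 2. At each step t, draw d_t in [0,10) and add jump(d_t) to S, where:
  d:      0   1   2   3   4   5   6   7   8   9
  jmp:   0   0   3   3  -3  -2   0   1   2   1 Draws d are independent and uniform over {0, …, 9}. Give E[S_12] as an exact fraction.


Outcome values over d=0..9: [0, 0, 3, 3, -3, -2, 0, 1, 2, 1]
Σy = 5, Σy² = 37, M = 10
μ = 5/10 = 1/2,  σ² = 37/10 − (1/2)² = 69/20
E[S_12] = 2 + 12·(1/2) = 8

8


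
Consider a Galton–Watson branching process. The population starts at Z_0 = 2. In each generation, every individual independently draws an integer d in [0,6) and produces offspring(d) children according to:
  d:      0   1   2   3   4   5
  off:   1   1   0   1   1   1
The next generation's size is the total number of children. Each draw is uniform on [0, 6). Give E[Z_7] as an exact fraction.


Outcome values over d=0..5: [1, 1, 0, 1, 1, 1]
Σy = 5, Σy² = 5, M = 6
μ = 5/6 = 5/6,  σ² = 5/6 − (5/6)² = 5/36
E[Z_0] = 2
E[Z_1] = 5/6·E[Z_0] = 5/3
E[Z_2] = 5/6·E[Z_1] = 25/18
E[Z_3] = 5/6·E[Z_2] = 125/108
E[Z_4] = 5/6·E[Z_3] = 625/648
E[Z_5] = 5/6·E[Z_4] = 3125/3888
E[Z_6] = 5/6·E[Z_5] = 15625/23328
E[Z_7] = 5/6·E[Z_6] = 78125/139968

78125/139968


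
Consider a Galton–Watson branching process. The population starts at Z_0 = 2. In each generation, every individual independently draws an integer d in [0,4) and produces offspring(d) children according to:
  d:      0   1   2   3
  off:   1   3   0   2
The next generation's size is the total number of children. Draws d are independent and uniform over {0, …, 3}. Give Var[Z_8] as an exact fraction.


Outcome values over d=0..3: [1, 3, 0, 2]
Σy = 6, Σy² = 14, M = 4
μ = 6/4 = 3/2,  σ² = 14/4 − (3/2)² = 5/4
V_0 = 0, E_0 = 2
V_1 = 5/4·E_0 + (3/2)²·V_0 = 5/2;  E_1 = 3
V_2 = 5/4·E_1 + (3/2)²·V_1 = 75/8;  E_2 = 9/2
V_3 = 5/4·E_2 + (3/2)²·V_2 = 855/32;  E_3 = 27/4
V_4 = 5/4·E_3 + (3/2)²·V_3 = 8775/128;  E_4 = 81/8
V_5 = 5/4·E_4 + (3/2)²·V_4 = 85455/512;  E_5 = 243/16
V_6 = 5/4·E_5 + (3/2)²·V_5 = 807975/2048;  E_6 = 729/32
V_7 = 5/4·E_6 + (3/2)²·V_6 = 7505055/8192;  E_7 = 2187/64
V_8 = 5/4·E_7 + (3/2)²·V_7 = 68945175/32768;  E_8 = 6561/128

68945175/32768


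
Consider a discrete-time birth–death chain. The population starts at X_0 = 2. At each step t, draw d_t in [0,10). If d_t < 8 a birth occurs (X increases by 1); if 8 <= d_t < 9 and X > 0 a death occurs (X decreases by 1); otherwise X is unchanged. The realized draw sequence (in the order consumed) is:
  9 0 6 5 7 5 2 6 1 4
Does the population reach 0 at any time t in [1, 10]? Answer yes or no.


no

t=0: X=2, d=9 → hold, X_1=2
t=1: X=2, d=0 → birth, X_2=3
t=2: X=3, d=6 → birth, X_3=4
t=3: X=4, d=5 → birth, X_4=5
t=4: X=5, d=7 → birth, X_5=6
t=5: X=6, d=5 → birth, X_6=7
t=6: X=7, d=2 → birth, X_7=8
t=7: X=8, d=6 → birth, X_8=9
t=8: X=9, d=1 → birth, X_9=10
t=9: X=10, d=4 → birth, X_10=11


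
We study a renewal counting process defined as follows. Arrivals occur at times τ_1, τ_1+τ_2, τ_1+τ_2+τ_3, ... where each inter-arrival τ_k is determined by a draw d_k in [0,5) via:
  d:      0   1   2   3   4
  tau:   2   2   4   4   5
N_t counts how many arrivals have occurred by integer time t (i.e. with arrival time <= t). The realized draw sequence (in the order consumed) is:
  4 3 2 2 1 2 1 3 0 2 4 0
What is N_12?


draw d_1=4: τ_1=5, arrival time A_1=5
draw d_2=3: τ_2=4, arrival time A_2=9
draw d_3=2: τ_3=4, arrival time A_3=13
draw d_4=2: τ_4=4, arrival time A_4=17
draw d_5=1: τ_5=2, arrival time A_5=19
draw d_6=2: τ_6=4, arrival time A_6=23
draw d_7=1: τ_7=2, arrival time A_7=25
draw d_8=3: τ_8=4, arrival time A_8=29
draw d_9=0: τ_9=2, arrival time A_9=31
draw d_10=2: τ_10=4, arrival time A_10=35
draw d_11=4: τ_11=5, arrival time A_11=40
draw d_12=0: τ_12=2, arrival time A_12=42
N_t over t=0..12: 0:0 1:0 2:0 3:0 4:0 5:1 6:1 7:1 8:1 9:2 10:2 11:2 12:2

2


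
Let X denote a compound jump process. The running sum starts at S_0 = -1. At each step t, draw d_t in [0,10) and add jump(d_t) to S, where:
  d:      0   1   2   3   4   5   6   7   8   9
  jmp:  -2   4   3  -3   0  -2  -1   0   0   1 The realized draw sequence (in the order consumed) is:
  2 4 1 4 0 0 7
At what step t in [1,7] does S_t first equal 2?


t=0: S=-1, d=2, jump=3, S_1=2
t=1: S=2, d=4, jump=0, S_2=2
t=2: S=2, d=1, jump=4, S_3=6
t=3: S=6, d=4, jump=0, S_4=6
t=4: S=6, d=0, jump=-2, S_5=4
t=5: S=4, d=0, jump=-2, S_6=2
t=6: S=2, d=7, jump=0, S_7=2

1


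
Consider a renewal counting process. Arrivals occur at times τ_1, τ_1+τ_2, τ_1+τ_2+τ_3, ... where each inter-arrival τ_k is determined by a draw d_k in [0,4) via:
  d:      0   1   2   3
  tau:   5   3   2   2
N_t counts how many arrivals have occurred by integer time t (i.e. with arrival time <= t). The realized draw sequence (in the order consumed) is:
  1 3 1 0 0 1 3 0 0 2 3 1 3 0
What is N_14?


draw d_1=1: τ_1=3, arrival time A_1=3
draw d_2=3: τ_2=2, arrival time A_2=5
draw d_3=1: τ_3=3, arrival time A_3=8
draw d_4=0: τ_4=5, arrival time A_4=13
draw d_5=0: τ_5=5, arrival time A_5=18
draw d_6=1: τ_6=3, arrival time A_6=21
draw d_7=3: τ_7=2, arrival time A_7=23
draw d_8=0: τ_8=5, arrival time A_8=28
draw d_9=0: τ_9=5, arrival time A_9=33
draw d_10=2: τ_10=2, arrival time A_10=35
draw d_11=3: τ_11=2, arrival time A_11=37
draw d_12=1: τ_12=3, arrival time A_12=40
draw d_13=3: τ_13=2, arrival time A_13=42
draw d_14=0: τ_14=5, arrival time A_14=47
N_t over t=0..14: 0:0 1:0 2:0 3:1 4:1 5:2 6:2 7:2 8:3 9:3 10:3 11:3 12:3 13:4 14:4

4


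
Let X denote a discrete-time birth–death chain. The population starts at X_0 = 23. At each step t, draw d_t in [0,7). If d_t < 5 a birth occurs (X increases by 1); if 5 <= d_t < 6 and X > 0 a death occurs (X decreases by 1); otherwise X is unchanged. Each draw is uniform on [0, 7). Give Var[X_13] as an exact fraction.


X can drop by at most 1 per step and X_0 = 23 > T = 13, so X_t >= 23 − t >= 10 > 0 for every t <= 13: the floor at 0 (the 'and X > 0' condition) never binds. Hence X_13 = X_0 + Σ_{t<13} Y_t with i.i.d. increments Y_t = y(d_t) ∈ {+1, −1, 0}.
Outcome values over d=0..6: [1, 1, 1, 1, 1, -1, 0]
Σy = 4, Σy² = 6, M = 7
μ = 4/7 = 4/7,  σ² = 6/7 − (4/7)² = 26/49
Independent increments: Var[X_13] = 13·σ² = 13·(26/49) = 338/49

338/49
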